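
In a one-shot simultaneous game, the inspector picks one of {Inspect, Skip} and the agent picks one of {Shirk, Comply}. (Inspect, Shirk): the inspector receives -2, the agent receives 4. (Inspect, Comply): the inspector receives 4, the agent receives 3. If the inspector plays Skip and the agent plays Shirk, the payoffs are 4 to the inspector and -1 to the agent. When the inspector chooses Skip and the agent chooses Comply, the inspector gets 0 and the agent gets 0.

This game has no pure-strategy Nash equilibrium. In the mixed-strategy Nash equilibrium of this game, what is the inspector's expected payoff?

The agent's mix must leave the inspector indifferent between Inspect and Skip.
  the inspector's payoff to Inspect: q·(-2) + (1−q)·4 = -6q + 4
  the inspector's payoff to Skip: q·4 + (1−q)·0 = 4q
  -6q + 4 = 4q  ⇒  -10q = -4  ⇒  q = 2/5.
At equilibrium the inspector is indifferent across rows, so the inspector's payoff equals the payoff from Inspect: (2/5)·(-2) + (3/5)·4 = 8/5.

8/5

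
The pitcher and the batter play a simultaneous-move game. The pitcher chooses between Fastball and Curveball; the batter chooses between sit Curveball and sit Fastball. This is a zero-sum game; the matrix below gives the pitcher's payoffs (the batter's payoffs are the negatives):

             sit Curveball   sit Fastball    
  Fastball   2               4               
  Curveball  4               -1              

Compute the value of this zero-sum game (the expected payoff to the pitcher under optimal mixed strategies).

The batter's mix must leave the pitcher indifferent between Fastball and Curveball.
  the pitcher's payoff to Fastball: q·2 + (1−q)·4 = -2q + 4
  the pitcher's payoff to Curveball: q·4 + (1−q)·(-1) = 5q - 1
  -2q + 4 = 5q - 1  ⇒  -7q = -5  ⇒  q = 5/7.
The value is the pitcher's expected payoff against this mix (using Fastball): (5/7)·2 + (2/7)·4 = 18/7.

v = 18/7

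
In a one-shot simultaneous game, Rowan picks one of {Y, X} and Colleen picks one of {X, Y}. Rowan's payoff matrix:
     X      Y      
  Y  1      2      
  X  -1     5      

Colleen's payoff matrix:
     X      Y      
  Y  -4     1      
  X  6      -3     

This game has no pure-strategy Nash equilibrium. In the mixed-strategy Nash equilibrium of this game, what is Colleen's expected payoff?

-3/7

For Colleen to be willing to mix, Colleen must be indifferent between X and Y, which pins down Rowan's mix.
  Colleen's payoff to X: p·(-4) + (1−p)·6 = -10p + 6
  Colleen's payoff to Y: p·1 + (1−p)·(-3) = 4p - 3
  -10p + 6 = 4p - 3  ⇒  -14p = -9  ⇒  p = 9/14.
At equilibrium Colleen is indifferent across columns, so Colleen's payoff equals the payoff from X: (9/14)·(-4) + (5/14)·6 = -3/7.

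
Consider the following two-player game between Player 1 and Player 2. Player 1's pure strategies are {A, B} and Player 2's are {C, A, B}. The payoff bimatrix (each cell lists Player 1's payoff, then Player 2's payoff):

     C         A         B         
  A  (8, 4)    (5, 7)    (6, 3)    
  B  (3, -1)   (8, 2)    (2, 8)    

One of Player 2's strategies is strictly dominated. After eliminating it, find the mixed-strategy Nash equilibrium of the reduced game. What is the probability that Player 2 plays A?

Player 2's strategy C is strictly dominated by A: 7 > 4 and 2 > -1. Eliminate C.
In a mixed equilibrium Player 1 is indifferent between A and B; this condition fixes q.
  Player 1's payoff from A: q·5 + (1−q)·6 = -q + 6
  Player 1's payoff from B: q·8 + (1−q)·2 = 6q + 2
  -q + 6 = 6q + 2  ⇒  -7q = -4  ⇒  q = 4/7.

q = 4/7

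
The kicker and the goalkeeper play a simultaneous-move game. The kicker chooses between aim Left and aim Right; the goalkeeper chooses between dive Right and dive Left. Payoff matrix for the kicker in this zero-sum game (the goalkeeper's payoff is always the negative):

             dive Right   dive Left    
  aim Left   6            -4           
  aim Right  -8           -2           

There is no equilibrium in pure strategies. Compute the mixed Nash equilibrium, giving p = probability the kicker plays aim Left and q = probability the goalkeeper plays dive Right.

p = 3/8, q = 1/8

The kicker's mix must leave the goalkeeper indifferent between dive Right and dive Left.
  the goalkeeper's expected payoff from dive Right: p·(-6) + (1−p)·8 = -14p + 8
  the goalkeeper's expected payoff from dive Left: p·4 + (1−p)·2 = 2p + 2
  -14p + 8 = 2p + 2  ⇒  -16p = -6  ⇒  p = 3/8.
The kicker's indifference between aim Left and aim Right determines the goalkeeper's mixing probability q:
  the kicker's payoff to aim Left: q·6 + (1−q)·(-4) = 10q - 4
  the kicker's payoff to aim Right: q·(-8) + (1−q)·(-2) = -6q - 2
  10q - 4 = -6q - 2  ⇒  16q = 2  ⇒  q = 1/8.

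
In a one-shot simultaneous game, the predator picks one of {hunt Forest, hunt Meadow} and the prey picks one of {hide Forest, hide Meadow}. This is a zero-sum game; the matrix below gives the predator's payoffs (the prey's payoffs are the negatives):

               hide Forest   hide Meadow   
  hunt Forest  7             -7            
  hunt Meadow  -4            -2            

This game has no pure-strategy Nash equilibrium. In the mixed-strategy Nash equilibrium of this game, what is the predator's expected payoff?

-21/8

The prey's mix must leave the predator indifferent between hunt Forest and hunt Meadow.
  the predator's payoff to hunt Forest: q·7 + (1−q)·(-7) = 14q - 7
  the predator's payoff to hunt Meadow: q·(-4) + (1−q)·(-2) = -2q - 2
  14q - 7 = -2q - 2  ⇒  16q = 5  ⇒  q = 5/16.
At equilibrium the predator is indifferent across rows, so the predator's payoff equals the payoff from hunt Forest: (5/16)·7 + (11/16)·(-7) = -21/8.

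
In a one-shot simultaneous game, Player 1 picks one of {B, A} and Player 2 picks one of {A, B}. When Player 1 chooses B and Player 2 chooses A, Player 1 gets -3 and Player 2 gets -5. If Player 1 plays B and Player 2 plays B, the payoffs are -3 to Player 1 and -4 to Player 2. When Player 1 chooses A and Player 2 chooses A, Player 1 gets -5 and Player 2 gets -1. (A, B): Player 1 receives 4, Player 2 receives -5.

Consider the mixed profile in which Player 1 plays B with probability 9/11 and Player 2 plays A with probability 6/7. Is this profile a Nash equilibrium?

No

Given Player 1's mix p = 9/11, Player 2's payoff from A is -47/11 but from B is -46/11. Player 2 strictly prefers B, so Player 2 would not mix.
So the proposed profile is not a Nash equilibrium.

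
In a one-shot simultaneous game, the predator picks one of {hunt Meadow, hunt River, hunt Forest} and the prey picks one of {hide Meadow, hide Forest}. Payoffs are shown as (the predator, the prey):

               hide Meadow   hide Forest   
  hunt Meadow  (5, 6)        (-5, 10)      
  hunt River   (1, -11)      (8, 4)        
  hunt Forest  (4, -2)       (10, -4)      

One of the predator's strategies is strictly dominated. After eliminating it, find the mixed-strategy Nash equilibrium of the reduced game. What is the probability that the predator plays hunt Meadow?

p = 1/3

The predator's strategy hunt River is strictly dominated by hunt Forest: 4 > 1 and 10 > 8. Eliminate hunt River.
The predator's mix must leave the prey indifferent between hide Meadow and hide Forest.
  the prey's expected payoff from hide Meadow: p·6 + (1−p)·(-2) = 8p - 2
  the prey's expected payoff from hide Forest: p·10 + (1−p)·(-4) = 14p - 4
  8p - 2 = 14p - 4  ⇒  -6p = -2  ⇒  p = 1/3.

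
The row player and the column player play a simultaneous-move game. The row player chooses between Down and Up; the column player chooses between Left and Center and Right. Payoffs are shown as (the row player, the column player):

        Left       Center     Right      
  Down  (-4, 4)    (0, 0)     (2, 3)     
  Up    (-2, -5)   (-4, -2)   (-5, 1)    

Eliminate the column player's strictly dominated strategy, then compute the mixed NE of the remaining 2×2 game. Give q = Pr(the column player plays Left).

q = 7/9

The column player's strategy Center is strictly dominated by Right: 3 > 0 and 1 > -2. Eliminate Center.
For the row player to be willing to mix, the row player must be indifferent between Down and Up, which pins down the column player's mix.
  the row player's payoff from Down: q·(-4) + (1−q)·2 = -6q + 2
  the row player's payoff from Up: q·(-2) + (1−q)·(-5) = 3q - 5
  -6q + 2 = 3q - 5  ⇒  -9q = -7  ⇒  q = 7/9.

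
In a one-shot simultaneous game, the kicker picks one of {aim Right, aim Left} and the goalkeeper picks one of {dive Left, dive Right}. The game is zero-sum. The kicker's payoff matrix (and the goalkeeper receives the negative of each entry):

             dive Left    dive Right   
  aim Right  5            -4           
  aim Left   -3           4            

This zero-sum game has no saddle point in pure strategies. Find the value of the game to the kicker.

v = 1/2

The kicker's indifference between aim Right and aim Left determines the goalkeeper's mixing probability q:
  the kicker's payoff from aim Right: q·5 + (1−q)·(-4) = 9q - 4
  the kicker's payoff from aim Left: q·(-3) + (1−q)·4 = -7q + 4
  9q - 4 = -7q + 4  ⇒  16q = 8  ⇒  q = 1/2.
The value is the kicker's expected payoff against this mix (using aim Right): (1/2)·5 + (1/2)·(-4) = 1/2.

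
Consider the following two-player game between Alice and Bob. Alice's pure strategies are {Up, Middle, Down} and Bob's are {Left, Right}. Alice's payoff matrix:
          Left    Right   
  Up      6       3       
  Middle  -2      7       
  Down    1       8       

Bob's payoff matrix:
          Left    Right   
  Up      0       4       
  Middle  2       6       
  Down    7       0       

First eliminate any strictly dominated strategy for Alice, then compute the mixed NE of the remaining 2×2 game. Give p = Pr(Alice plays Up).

p = 7/11

Alice's strategy Middle is strictly dominated by Down: 1 > -2 and 8 > 7. Eliminate Middle.
Bob's indifference between Left and Right determines Alice's mixing probability p:
  Bob's payoff to Left: p·0 + (1−p)·7 = -7p + 7
  Bob's payoff to Right: p·4 + (1−p)·0 = 4p
  -7p + 7 = 4p  ⇒  -11p = -7  ⇒  p = 7/11.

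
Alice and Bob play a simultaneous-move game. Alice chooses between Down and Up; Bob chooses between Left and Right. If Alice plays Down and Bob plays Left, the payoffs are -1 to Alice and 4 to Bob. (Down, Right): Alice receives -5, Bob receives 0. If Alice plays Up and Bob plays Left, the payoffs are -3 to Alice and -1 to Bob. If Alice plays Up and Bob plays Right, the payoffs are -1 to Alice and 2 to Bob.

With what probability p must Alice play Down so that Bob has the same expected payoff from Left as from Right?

p = 3/7

Bob's indifference between Left and Right determines Alice's mixing probability p:
  Bob's expected payoff from Left: p·4 + (1−p)·(-1) = 5p - 1
  Bob's expected payoff from Right: p·0 + (1−p)·2 = -2p + 2
  5p - 1 = -2p + 2  ⇒  7p = 3  ⇒  p = 3/7.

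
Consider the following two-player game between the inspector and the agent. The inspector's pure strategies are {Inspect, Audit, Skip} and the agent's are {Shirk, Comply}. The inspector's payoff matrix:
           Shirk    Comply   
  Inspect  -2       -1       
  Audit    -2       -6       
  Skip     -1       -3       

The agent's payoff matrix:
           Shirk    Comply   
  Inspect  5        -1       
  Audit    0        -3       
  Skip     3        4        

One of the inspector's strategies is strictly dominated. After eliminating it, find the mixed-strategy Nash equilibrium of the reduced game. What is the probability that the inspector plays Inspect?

p = 1/7

The inspector's strategy Audit is strictly dominated by Skip: -1 > -2 and -3 > -6. Eliminate Audit.
Set the agent's expected payoff from Shirk equal to that from Comply:
  the agent's payoff from Shirk: p·5 + (1−p)·3 = 2p + 3
  the agent's payoff from Comply: p·(-1) + (1−p)·4 = -5p + 4
  2p + 3 = -5p + 4  ⇒  7p = 1  ⇒  p = 1/7.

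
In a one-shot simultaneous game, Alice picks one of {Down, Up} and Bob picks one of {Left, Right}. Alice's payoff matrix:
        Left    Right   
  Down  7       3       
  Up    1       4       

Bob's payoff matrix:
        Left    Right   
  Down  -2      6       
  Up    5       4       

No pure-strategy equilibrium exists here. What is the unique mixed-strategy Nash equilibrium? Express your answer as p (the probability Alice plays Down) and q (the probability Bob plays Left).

Bob's indifference between Left and Right determines Alice's mixing probability p:
  Bob's payoff from Left: p·(-2) + (1−p)·5 = -7p + 5
  Bob's payoff from Right: p·6 + (1−p)·4 = 2p + 4
  -7p + 5 = 2p + 4  ⇒  -9p = -1  ⇒  p = 1/9.
Set Alice's expected payoff from Down equal to that from Up:
  Alice's expected payoff from Down: q·7 + (1−q)·3 = 4q + 3
  Alice's expected payoff from Up: q·1 + (1−q)·4 = -3q + 4
  4q + 3 = -3q + 4  ⇒  7q = 1  ⇒  q = 1/7.

p = 1/9, q = 1/7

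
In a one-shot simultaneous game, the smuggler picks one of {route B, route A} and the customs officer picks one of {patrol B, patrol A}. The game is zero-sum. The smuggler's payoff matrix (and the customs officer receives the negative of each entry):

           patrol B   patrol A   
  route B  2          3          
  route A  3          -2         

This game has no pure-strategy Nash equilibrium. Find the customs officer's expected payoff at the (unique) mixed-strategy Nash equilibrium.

Set the customs officer's expected payoff from patrol B equal to that from patrol A:
  the customs officer's expected payoff from patrol B: p·(-2) + (1−p)·(-3) = p - 3
  the customs officer's expected payoff from patrol A: p·(-3) + (1−p)·2 = -5p + 2
  p - 3 = -5p + 2  ⇒  6p = 5  ⇒  p = 5/6.
At equilibrium the customs officer is indifferent across columns, so the customs officer's payoff equals the payoff from patrol B: (5/6)·(-2) + (1/6)·(-3) = -13/6.

-13/6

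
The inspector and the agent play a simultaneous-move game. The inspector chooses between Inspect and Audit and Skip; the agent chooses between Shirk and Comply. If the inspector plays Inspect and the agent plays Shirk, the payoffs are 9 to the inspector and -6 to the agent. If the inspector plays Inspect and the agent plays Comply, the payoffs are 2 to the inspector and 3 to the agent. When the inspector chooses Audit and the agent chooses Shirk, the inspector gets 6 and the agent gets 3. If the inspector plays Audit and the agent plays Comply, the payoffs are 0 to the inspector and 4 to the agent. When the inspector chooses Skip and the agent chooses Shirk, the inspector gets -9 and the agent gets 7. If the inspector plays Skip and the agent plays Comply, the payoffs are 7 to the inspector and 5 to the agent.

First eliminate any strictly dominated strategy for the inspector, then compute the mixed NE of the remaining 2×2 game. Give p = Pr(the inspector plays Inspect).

p = 2/11

The inspector's strategy Audit is strictly dominated by Inspect: 9 > 6 and 2 > 0. Eliminate Audit.
For the agent to be willing to mix, the agent must be indifferent between Shirk and Comply, which pins down the inspector's mix.
  the agent's expected payoff from Shirk: p·(-6) + (1−p)·7 = -13p + 7
  the agent's expected payoff from Comply: p·3 + (1−p)·5 = -2p + 5
  -13p + 7 = -2p + 5  ⇒  -11p = -2  ⇒  p = 2/11.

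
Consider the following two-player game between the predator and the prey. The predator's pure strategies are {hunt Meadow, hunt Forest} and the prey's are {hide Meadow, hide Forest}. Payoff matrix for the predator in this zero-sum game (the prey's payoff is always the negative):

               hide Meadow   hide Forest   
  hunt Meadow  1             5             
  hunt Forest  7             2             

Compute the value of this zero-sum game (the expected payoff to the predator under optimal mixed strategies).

The prey's mix must leave the predator indifferent between hunt Meadow and hunt Forest.
  the predator's expected payoff from hunt Meadow: q·1 + (1−q)·5 = -4q + 5
  the predator's expected payoff from hunt Forest: q·7 + (1−q)·2 = 5q + 2
  -4q + 5 = 5q + 2  ⇒  -9q = -3  ⇒  q = 1/3.
The value is the predator's expected payoff against this mix (using hunt Meadow): (1/3)·1 + (2/3)·5 = 11/3.

v = 11/3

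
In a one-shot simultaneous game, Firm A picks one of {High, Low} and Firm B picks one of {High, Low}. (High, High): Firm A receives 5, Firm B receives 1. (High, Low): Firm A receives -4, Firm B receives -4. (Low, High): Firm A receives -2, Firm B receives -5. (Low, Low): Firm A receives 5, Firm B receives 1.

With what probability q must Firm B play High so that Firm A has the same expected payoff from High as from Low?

q = 9/16

In a mixed equilibrium Firm A is indifferent between High and Low; this condition fixes q.
  Firm A's payoff to High: q·5 + (1−q)·(-4) = 9q - 4
  Firm A's payoff to Low: q·(-2) + (1−q)·5 = -7q + 5
  9q - 4 = -7q + 5  ⇒  16q = 9  ⇒  q = 9/16.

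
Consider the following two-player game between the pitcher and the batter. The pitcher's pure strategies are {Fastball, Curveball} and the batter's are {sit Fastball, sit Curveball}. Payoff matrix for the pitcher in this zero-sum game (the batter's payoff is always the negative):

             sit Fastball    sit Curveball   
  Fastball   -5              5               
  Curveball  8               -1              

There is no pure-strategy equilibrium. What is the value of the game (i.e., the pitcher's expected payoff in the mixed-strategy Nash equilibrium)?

v = 35/19

Set the pitcher's expected payoff from Fastball equal to that from Curveball:
  the pitcher's payoff from Fastball: q·(-5) + (1−q)·5 = -10q + 5
  the pitcher's payoff from Curveball: q·8 + (1−q)·(-1) = 9q - 1
  -10q + 5 = 9q - 1  ⇒  -19q = -6  ⇒  q = 6/19.
The value is the pitcher's expected payoff against this mix (using Fastball): (6/19)·(-5) + (13/19)·5 = 35/19.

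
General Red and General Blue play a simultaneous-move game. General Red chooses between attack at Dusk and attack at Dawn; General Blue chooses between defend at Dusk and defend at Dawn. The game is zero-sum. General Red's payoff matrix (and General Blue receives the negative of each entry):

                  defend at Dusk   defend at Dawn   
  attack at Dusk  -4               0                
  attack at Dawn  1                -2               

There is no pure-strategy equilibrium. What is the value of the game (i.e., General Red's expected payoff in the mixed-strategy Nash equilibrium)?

General Blue's mix must leave General Red indifferent between attack at Dusk and attack at Dawn.
  General Red's expected payoff from attack at Dusk: q·(-4) + (1−q)·0 = -4q
  General Red's expected payoff from attack at Dawn: q·1 + (1−q)·(-2) = 3q - 2
  -4q = 3q - 2  ⇒  -7q = -2  ⇒  q = 2/7.
The value is General Red's expected payoff against this mix (using attack at Dusk): (2/7)·(-4) + (5/7)·0 = -8/7.

v = -8/7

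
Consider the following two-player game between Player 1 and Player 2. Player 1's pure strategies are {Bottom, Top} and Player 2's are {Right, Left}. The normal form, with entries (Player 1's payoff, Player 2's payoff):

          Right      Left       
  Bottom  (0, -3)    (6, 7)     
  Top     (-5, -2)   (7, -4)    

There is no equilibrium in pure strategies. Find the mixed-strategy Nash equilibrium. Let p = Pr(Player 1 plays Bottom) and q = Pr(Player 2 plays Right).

Set Player 2's expected payoff from Right equal to that from Left:
  Player 2's expected payoff from Right: p·(-3) + (1−p)·(-2) = -p - 2
  Player 2's expected payoff from Left: p·7 + (1−p)·(-4) = 11p - 4
  -p - 2 = 11p - 4  ⇒  -12p = -2  ⇒  p = 1/6.
In a mixed equilibrium Player 1 is indifferent between Bottom and Top; this condition fixes q.
  Player 1's payoff to Bottom: q·0 + (1−q)·6 = -6q + 6
  Player 1's payoff to Top: q·(-5) + (1−q)·7 = -12q + 7
  -6q + 6 = -12q + 7  ⇒  6q = 1  ⇒  q = 1/6.

p = 1/6, q = 1/6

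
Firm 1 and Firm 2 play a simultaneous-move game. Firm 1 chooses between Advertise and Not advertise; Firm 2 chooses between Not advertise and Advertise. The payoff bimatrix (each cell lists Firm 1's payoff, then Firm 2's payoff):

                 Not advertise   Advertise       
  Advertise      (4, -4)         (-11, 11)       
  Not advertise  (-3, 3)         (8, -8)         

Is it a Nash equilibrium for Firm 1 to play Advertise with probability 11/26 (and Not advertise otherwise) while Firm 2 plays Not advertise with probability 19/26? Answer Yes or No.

Yes

Check Firm 2's indifference given Firm 1's mix p = 11/26:
  payoff from Not advertise = 1/26; payoff from Advertise = 1/26 — equal.
Check Firm 1's indifference given Firm 2's mix q = 19/26:
  payoff from Advertise = -1/26; payoff from Not advertise = -1/26 — equal.
Both players are indifferent, so neither can profitably deviate.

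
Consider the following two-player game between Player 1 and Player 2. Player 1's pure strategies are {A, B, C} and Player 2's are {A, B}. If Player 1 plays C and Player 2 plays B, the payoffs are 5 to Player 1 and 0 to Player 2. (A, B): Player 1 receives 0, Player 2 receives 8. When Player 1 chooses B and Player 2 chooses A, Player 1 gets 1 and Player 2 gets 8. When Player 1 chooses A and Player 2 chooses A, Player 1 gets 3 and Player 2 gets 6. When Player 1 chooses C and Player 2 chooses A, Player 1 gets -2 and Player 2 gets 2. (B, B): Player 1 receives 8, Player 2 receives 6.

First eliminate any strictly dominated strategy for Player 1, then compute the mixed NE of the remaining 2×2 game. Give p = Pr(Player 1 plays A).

Player 1's strategy C is strictly dominated by B: 1 > -2 and 8 > 5. Eliminate C.
Set Player 2's expected payoff from A equal to that from B:
  Player 2's expected payoff from A: p·6 + (1−p)·8 = -2p + 8
  Player 2's expected payoff from B: p·8 + (1−p)·6 = 2p + 6
  -2p + 8 = 2p + 6  ⇒  -4p = -2  ⇒  p = 1/2.

p = 1/2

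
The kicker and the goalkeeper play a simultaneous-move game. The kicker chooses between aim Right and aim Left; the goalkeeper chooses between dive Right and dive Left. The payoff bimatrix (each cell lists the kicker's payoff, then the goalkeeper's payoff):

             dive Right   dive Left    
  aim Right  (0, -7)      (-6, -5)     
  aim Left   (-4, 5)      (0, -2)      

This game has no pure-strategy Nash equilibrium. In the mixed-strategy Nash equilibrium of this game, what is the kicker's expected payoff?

-12/5

Set the kicker's expected payoff from aim Right equal to that from aim Left:
  the kicker's payoff from aim Right: q·0 + (1−q)·(-6) = 6q - 6
  the kicker's payoff from aim Left: q·(-4) + (1−q)·0 = -4q
  6q - 6 = -4q  ⇒  10q = 6  ⇒  q = 3/5.
At equilibrium the kicker is indifferent across rows, so the kicker's payoff equals the payoff from aim Right: (3/5)·0 + (2/5)·(-6) = -12/5.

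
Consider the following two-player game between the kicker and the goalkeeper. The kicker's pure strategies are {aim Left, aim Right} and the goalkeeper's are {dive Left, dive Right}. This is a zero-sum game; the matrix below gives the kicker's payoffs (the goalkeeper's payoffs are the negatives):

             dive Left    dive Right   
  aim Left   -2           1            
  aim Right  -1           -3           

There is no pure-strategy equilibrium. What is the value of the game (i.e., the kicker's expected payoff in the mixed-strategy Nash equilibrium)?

Set the kicker's expected payoff from aim Left equal to that from aim Right:
  the kicker's expected payoff from aim Left: q·(-2) + (1−q)·1 = -3q + 1
  the kicker's expected payoff from aim Right: q·(-1) + (1−q)·(-3) = 2q - 3
  -3q + 1 = 2q - 3  ⇒  -5q = -4  ⇒  q = 4/5.
The value is the kicker's expected payoff against this mix (using aim Left): (4/5)·(-2) + (1/5)·1 = -7/5.

v = -7/5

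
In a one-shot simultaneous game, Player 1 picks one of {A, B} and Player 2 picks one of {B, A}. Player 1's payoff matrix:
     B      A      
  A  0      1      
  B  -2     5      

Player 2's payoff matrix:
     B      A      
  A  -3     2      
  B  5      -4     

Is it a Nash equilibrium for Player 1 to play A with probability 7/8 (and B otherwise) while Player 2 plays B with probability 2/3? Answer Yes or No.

No

Given Player 1's mix p = 7/8, Player 2's payoff from B is -2 but from A is 5/4. Player 2 strictly prefers A, so Player 2 would not mix.
So the proposed profile is not a Nash equilibrium.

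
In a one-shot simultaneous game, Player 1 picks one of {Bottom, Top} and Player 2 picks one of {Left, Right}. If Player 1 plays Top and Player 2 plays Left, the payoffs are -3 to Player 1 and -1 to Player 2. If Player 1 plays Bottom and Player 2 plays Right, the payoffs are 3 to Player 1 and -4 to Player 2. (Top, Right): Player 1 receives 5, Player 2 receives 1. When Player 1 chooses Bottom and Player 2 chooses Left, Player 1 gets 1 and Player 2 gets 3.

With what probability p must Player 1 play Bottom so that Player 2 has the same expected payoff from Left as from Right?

Set Player 2's expected payoff from Left equal to that from Right:
  Player 2's expected payoff from Left: p·3 + (1−p)·(-1) = 4p - 1
  Player 2's expected payoff from Right: p·(-4) + (1−p)·1 = -5p + 1
  4p - 1 = -5p + 1  ⇒  9p = 2  ⇒  p = 2/9.

p = 2/9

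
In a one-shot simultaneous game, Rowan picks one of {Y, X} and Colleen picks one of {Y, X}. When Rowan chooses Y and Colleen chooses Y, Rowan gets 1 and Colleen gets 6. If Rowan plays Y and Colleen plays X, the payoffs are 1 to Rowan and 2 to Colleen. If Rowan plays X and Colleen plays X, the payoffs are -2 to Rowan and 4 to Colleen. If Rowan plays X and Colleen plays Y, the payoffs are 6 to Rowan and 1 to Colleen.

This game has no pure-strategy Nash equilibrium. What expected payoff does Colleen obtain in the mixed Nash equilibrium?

22/7

For Colleen to be willing to mix, Colleen must be indifferent between Y and X, which pins down Rowan's mix.
  Colleen's expected payoff from Y: p·6 + (1−p)·1 = 5p + 1
  Colleen's expected payoff from X: p·2 + (1−p)·4 = -2p + 4
  5p + 1 = -2p + 4  ⇒  7p = 3  ⇒  p = 3/7.
At equilibrium Colleen is indifferent across columns, so Colleen's payoff equals the payoff from Y: (3/7)·6 + (4/7)·1 = 22/7.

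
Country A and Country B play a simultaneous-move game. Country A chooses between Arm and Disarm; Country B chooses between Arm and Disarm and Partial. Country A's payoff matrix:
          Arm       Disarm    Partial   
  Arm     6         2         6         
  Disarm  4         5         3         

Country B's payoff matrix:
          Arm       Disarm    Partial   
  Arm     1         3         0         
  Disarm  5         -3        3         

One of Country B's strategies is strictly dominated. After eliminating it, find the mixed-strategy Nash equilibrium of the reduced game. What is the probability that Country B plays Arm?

Country B's strategy Partial is strictly dominated by Arm: 1 > 0 and 5 > 3. Eliminate Partial.
Country A's indifference between Arm and Disarm determines Country B's mixing probability q:
  Country A's payoff to Arm: q·6 + (1−q)·2 = 4q + 2
  Country A's payoff to Disarm: q·4 + (1−q)·5 = -q + 5
  4q + 2 = -q + 5  ⇒  5q = 3  ⇒  q = 3/5.

q = 3/5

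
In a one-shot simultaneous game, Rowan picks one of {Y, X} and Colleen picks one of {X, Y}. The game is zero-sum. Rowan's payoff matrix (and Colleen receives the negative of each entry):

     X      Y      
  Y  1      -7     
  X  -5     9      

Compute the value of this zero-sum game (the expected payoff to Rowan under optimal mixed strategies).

v = -13/11

Rowan's indifference between Y and X determines Colleen's mixing probability q:
  Rowan's payoff from Y: q·1 + (1−q)·(-7) = 8q - 7
  Rowan's payoff from X: q·(-5) + (1−q)·9 = -14q + 9
  8q - 7 = -14q + 9  ⇒  22q = 16  ⇒  q = 8/11.
The value is Rowan's expected payoff against this mix (using Y): (8/11)·1 + (3/11)·(-7) = -13/11.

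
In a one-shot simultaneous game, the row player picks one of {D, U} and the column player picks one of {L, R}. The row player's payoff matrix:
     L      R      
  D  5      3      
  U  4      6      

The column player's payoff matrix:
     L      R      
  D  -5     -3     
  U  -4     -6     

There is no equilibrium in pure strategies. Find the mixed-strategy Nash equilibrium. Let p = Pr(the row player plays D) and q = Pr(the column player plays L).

p = 1/2, q = 3/4

The column player's indifference between L and R determines the row player's mixing probability p:
  the column player's payoff to L: p·(-5) + (1−p)·(-4) = -p - 4
  the column player's payoff to R: p·(-3) + (1−p)·(-6) = 3p - 6
  -p - 4 = 3p - 6  ⇒  -4p = -2  ⇒  p = 1/2.
For the row player to be willing to mix, the row player must be indifferent between D and U, which pins down the column player's mix.
  the row player's payoff from D: q·5 + (1−q)·3 = 2q + 3
  the row player's payoff from U: q·4 + (1−q)·6 = -2q + 6
  2q + 3 = -2q + 6  ⇒  4q = 3  ⇒  q = 3/4.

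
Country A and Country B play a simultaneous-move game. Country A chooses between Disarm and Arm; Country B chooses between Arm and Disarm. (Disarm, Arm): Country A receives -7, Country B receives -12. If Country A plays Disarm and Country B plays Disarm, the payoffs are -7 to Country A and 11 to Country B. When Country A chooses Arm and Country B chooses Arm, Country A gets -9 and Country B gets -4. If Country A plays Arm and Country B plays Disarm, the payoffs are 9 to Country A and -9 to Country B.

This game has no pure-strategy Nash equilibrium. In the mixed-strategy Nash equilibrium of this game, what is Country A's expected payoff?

Country A's indifference between Disarm and Arm determines Country B's mixing probability q:
  Country A's expected payoff from Disarm: q·(-7) + (1−q)·(-7) = -7
  Country A's expected payoff from Arm: q·(-9) + (1−q)·9 = -18q + 9
  -7 = -18q + 9  ⇒  18q = 16  ⇒  q = 8/9.
At equilibrium Country A is indifferent across rows, so Country A's payoff equals the payoff from Disarm: (8/9)·(-7) + (1/9)·(-7) = -7.

-7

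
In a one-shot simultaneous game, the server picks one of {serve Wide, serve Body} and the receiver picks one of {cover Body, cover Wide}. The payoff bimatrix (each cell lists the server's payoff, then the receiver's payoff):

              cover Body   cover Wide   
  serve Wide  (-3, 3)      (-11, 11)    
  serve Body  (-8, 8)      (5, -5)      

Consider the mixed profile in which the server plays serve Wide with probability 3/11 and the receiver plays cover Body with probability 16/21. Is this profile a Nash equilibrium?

No

Given the server's mix p = 3/11, the receiver's payoff from cover Body is 73/11 but from cover Wide is -7/11. The receiver strictly prefers cover Body, so the receiver would not mix.
So the proposed profile is not a Nash equilibrium.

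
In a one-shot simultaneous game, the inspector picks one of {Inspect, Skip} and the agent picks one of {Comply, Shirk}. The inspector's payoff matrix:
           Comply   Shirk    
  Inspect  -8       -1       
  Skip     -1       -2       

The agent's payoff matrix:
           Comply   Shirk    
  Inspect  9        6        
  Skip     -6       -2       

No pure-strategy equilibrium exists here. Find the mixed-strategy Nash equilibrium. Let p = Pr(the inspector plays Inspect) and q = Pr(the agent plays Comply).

p = 4/7, q = 1/8

In a mixed equilibrium the agent is indifferent between Comply and Shirk; this condition fixes p.
  the agent's expected payoff from Comply: p·9 + (1−p)·(-6) = 15p - 6
  the agent's expected payoff from Shirk: p·6 + (1−p)·(-2) = 8p - 2
  15p - 6 = 8p - 2  ⇒  7p = 4  ⇒  p = 4/7.
The inspector's indifference between Inspect and Skip determines the agent's mixing probability q:
  the inspector's payoff from Inspect: q·(-8) + (1−q)·(-1) = -7q - 1
  the inspector's payoff from Skip: q·(-1) + (1−q)·(-2) = q - 2
  -7q - 1 = q - 2  ⇒  -8q = -1  ⇒  q = 1/8.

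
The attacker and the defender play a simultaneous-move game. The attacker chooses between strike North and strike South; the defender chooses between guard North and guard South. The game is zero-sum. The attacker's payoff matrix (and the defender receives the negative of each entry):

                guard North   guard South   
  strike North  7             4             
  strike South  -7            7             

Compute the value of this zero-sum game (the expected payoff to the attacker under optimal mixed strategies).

v = 77/17

For the attacker to be willing to mix, the attacker must be indifferent between strike North and strike South, which pins down the defender's mix.
  the attacker's expected payoff from strike North: q·7 + (1−q)·4 = 3q + 4
  the attacker's expected payoff from strike South: q·(-7) + (1−q)·7 = -14q + 7
  3q + 4 = -14q + 7  ⇒  17q = 3  ⇒  q = 3/17.
The value is the attacker's expected payoff against this mix (using strike North): (3/17)·7 + (14/17)·4 = 77/17.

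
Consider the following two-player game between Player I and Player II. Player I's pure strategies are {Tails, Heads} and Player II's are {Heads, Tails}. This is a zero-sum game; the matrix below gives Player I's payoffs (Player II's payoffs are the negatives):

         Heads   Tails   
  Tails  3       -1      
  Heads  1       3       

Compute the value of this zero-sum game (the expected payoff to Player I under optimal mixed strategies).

In a mixed equilibrium Player I is indifferent between Tails and Heads; this condition fixes q.
  Player I's payoff to Tails: q·3 + (1−q)·(-1) = 4q - 1
  Player I's payoff to Heads: q·1 + (1−q)·3 = -2q + 3
  4q - 1 = -2q + 3  ⇒  6q = 4  ⇒  q = 2/3.
The value is Player I's expected payoff against this mix (using Tails): (2/3)·3 + (1/3)·(-1) = 5/3.

v = 5/3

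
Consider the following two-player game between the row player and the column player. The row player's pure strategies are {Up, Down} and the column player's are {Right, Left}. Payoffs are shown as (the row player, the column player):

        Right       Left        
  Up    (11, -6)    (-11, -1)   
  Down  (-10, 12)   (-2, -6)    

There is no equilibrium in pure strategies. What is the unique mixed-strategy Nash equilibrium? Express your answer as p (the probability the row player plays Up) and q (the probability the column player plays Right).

p = 18/23, q = 3/10

The row player's mix must leave the column player indifferent between Right and Left.
  the column player's expected payoff from Right: p·(-6) + (1−p)·12 = -18p + 12
  the column player's expected payoff from Left: p·(-1) + (1−p)·(-6) = 5p - 6
  -18p + 12 = 5p - 6  ⇒  -23p = -18  ⇒  p = 18/23.
The row player's indifference between Up and Down determines the column player's mixing probability q:
  the row player's expected payoff from Up: q·11 + (1−q)·(-11) = 22q - 11
  the row player's expected payoff from Down: q·(-10) + (1−q)·(-2) = -8q - 2
  22q - 11 = -8q - 2  ⇒  30q = 9  ⇒  q = 3/10.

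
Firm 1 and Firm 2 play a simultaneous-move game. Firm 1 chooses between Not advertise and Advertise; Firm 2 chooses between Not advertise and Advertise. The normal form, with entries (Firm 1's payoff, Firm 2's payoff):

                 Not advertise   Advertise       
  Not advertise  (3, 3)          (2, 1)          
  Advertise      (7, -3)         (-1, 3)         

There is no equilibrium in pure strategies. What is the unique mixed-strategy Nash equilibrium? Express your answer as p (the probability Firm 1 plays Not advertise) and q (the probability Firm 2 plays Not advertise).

p = 3/4, q = 3/7

Set Firm 2's expected payoff from Not advertise equal to that from Advertise:
  Firm 2's payoff to Not advertise: p·3 + (1−p)·(-3) = 6p - 3
  Firm 2's payoff to Advertise: p·1 + (1−p)·3 = -2p + 3
  6p - 3 = -2p + 3  ⇒  8p = 6  ⇒  p = 3/4.
In a mixed equilibrium Firm 1 is indifferent between Not advertise and Advertise; this condition fixes q.
  Firm 1's expected payoff from Not advertise: q·3 + (1−q)·2 = q + 2
  Firm 1's expected payoff from Advertise: q·7 + (1−q)·(-1) = 8q - 1
  q + 2 = 8q - 1  ⇒  -7q = -3  ⇒  q = 3/7.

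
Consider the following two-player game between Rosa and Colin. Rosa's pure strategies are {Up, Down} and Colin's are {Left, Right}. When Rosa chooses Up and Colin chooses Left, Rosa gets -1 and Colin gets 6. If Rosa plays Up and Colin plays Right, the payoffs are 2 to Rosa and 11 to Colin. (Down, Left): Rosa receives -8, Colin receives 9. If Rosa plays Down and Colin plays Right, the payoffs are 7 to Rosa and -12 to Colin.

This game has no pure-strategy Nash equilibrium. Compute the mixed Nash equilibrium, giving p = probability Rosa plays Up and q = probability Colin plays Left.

p = 21/26, q = 5/12

For Colin to be willing to mix, Colin must be indifferent between Left and Right, which pins down Rosa's mix.
  Colin's expected payoff from Left: p·6 + (1−p)·9 = -3p + 9
  Colin's expected payoff from Right: p·11 + (1−p)·(-12) = 23p - 12
  -3p + 9 = 23p - 12  ⇒  -26p = -21  ⇒  p = 21/26.
For Rosa to be willing to mix, Rosa must be indifferent between Up and Down, which pins down Colin's mix.
  Rosa's payoff to Up: q·(-1) + (1−q)·2 = -3q + 2
  Rosa's payoff to Down: q·(-8) + (1−q)·7 = -15q + 7
  -3q + 2 = -15q + 7  ⇒  12q = 5  ⇒  q = 5/12.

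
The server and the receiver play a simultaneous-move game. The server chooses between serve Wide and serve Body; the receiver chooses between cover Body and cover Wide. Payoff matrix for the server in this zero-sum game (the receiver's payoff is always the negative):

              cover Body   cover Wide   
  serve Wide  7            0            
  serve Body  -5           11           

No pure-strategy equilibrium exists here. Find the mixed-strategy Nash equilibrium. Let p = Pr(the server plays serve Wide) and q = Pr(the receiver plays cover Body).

In a mixed equilibrium the receiver is indifferent between cover Body and cover Wide; this condition fixes p.
  the receiver's expected payoff from cover Body: p·(-7) + (1−p)·5 = -12p + 5
  the receiver's expected payoff from cover Wide: p·0 + (1−p)·(-11) = 11p - 11
  -12p + 5 = 11p - 11  ⇒  -23p = -16  ⇒  p = 16/23.
Set the server's expected payoff from serve Wide equal to that from serve Body:
  the server's expected payoff from serve Wide: q·7 + (1−q)·0 = 7q
  the server's expected payoff from serve Body: q·(-5) + (1−q)·11 = -16q + 11
  7q = -16q + 11  ⇒  23q = 11  ⇒  q = 11/23.

p = 16/23, q = 11/23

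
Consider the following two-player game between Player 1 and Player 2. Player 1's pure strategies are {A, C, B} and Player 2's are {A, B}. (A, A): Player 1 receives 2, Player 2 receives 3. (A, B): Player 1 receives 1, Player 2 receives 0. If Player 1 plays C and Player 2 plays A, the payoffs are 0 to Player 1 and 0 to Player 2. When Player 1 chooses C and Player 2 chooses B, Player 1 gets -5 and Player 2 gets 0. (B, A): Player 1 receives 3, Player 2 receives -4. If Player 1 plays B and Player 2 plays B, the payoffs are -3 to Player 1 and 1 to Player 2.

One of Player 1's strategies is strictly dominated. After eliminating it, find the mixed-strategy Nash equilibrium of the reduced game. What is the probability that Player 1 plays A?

p = 5/8

Player 1's strategy C is strictly dominated by B: 3 > 0 and -3 > -5. Eliminate C.
Player 2's indifference between A and B determines Player 1's mixing probability p:
  Player 2's payoff to A: p·3 + (1−p)·(-4) = 7p - 4
  Player 2's payoff to B: p·0 + (1−p)·1 = -p + 1
  7p - 4 = -p + 1  ⇒  8p = 5  ⇒  p = 5/8.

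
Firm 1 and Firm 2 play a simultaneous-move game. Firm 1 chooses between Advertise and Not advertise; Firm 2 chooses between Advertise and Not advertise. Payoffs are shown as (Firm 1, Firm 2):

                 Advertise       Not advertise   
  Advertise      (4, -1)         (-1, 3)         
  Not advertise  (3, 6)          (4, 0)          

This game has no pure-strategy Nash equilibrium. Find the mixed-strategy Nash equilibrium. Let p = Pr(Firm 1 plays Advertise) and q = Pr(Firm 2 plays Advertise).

In a mixed equilibrium Firm 2 is indifferent between Advertise and Not advertise; this condition fixes p.
  Firm 2's payoff from Advertise: p·(-1) + (1−p)·6 = -7p + 6
  Firm 2's payoff from Not advertise: p·3 + (1−p)·0 = 3p
  -7p + 6 = 3p  ⇒  -10p = -6  ⇒  p = 3/5.
Firm 1's indifference between Advertise and Not advertise determines Firm 2's mixing probability q:
  Firm 1's expected payoff from Advertise: q·4 + (1−q)·(-1) = 5q - 1
  Firm 1's expected payoff from Not advertise: q·3 + (1−q)·4 = -q + 4
  5q - 1 = -q + 4  ⇒  6q = 5  ⇒  q = 5/6.

p = 3/5, q = 5/6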